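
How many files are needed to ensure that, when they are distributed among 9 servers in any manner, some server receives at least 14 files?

With 117 files one could put exactly 13 in each of the 9 servers, and no server would reach 14.
One more file must land in a server that already has 13, giving it 14.
So 9 × 13 + 1 = 118 files are required.

118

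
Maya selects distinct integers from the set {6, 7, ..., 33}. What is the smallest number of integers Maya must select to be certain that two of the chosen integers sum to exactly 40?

Two chosen integers sum to 40 exactly when both halves of some pair {x, 40−x} with 7 ≤ x ≤ 40−x ≤ 33 are chosen — 13 such pairs.
The remaining 2 elements (those with no distinct partner in range) can never complete a 40-sum, so the worst case takes all of them and one from each pair: 2 + 13 = 15.
By pigeonhole, the 16th integer has to be the second member of some pair, so 15 + 1 = 16.

16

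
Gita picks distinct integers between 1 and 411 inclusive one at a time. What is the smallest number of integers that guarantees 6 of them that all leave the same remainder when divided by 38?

191

The 38 residue classes mod 38 are the pigeonholes.
With 190 integers one could put 5 in each residue class and have no class reach 6.
The 191st integer pushes some class to 6, so 38·5 + 1 = 191.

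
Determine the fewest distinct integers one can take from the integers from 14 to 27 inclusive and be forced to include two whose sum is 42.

9

Two chosen integers sum to 42 exactly when both halves of some pair {x, 42−x} with 15 ≤ x ≤ 42−x ≤ 27 are chosen — 6 such pairs.
The remaining 2 elements (those with no distinct partner in range) can never complete a 42-sum, so the worst case takes all of them and one from each pair: 2 + 6 = 8.
By pigeonhole, the 9th integer has to be the second member of some pair, so 8 + 1 = 9.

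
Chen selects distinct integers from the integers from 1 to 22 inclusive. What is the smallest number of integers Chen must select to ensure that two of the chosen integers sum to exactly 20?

Group the elements by complementary pair {x, 20−x}: {1,19}, {2,18}, {3,17}, …, giving 9 two-element pairs, the single value 10 (it cannot pair with itself since the integers are distinct), and 3 integers whose partner 20−x falls outside [1,22].
Treating each of those 13 groups as a pigeonhole, one can pick one integer per group — 13 integers — with no two summing to 20.
The 14th integer lands in an occupied pair, forcing a sum of 20.

14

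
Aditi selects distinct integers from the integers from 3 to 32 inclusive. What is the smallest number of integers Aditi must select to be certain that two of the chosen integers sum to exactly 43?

A set avoiding the sum 43 can contain at most one of each pair {x, 43−x}, plus the 8 elements whose complement lies outside the range.
The integers 3, …, 21 (19 of them) are such a set: any two sum to at least 3+4 = 7 and at most 20+21 = 41 < 43.
Pigeonhole: any 20th integer completes one of the 11 pairs, so 20 choices force a sum of 43.

20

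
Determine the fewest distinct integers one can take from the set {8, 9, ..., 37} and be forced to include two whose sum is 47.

17

Two chosen integers sum to 47 exactly when both halves of some pair {x, 47−x} with 10 ≤ x ≤ 47−x ≤ 37 are chosen — 14 such pairs.
The remaining 2 elements (those with no distinct partner in range) can never complete a 47-sum, so the worst case takes all of them and one from each pair: 2 + 14 = 16.
Pigeonhole: the 17th integer has to be the second member of some pair, so 16 + 1 = 17.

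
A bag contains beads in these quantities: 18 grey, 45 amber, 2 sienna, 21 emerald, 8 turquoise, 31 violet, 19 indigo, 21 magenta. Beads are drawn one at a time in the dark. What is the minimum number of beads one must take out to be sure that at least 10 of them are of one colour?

By the pigeonhole principle, put each drawn bead into a box by colour. The largest draw with every box below 10 takes min(count, 9) from each colour; colours with fewer than 9 contribute all they have.
Σ min(cᵢ, 9) = 9 + 9 + 2 + 9 + 8 + 9 + 9 + 9 = 64.
Draw number 64 + 1 = 65 must push one box to 10.

65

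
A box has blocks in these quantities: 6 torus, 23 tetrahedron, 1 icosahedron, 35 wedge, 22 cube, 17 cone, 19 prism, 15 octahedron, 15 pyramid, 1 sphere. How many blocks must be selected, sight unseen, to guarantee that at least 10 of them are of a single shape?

By the pigeonhole principle, the 10 shapes are the holes; the blocks drawn are the pigeons.
To avoid 10 of any one shape, the worst case takes at most 9 of each shape, or every block of a shape that has fewer than 9.
That gives 6 + 9 + 1 + 9 + 9 + 9 + 9 + 9 + 9 + 1 = 71 blocks with no shape reaching 10.
The next block forces some shape to 10, so 71 + 1 = 72.

72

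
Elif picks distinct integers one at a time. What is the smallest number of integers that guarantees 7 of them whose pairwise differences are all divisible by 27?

163

Integers whose pairwise differences are multiples of 27 are exactly those sharing a remainder mod 27. By pigeonhole, the 27 residue classes mod 27 are the pigeonholes.
With 162 integers one could put 6 in each residue class and have no class reach 7.
The 163rd integer pushes some class to 7, so 27·6 + 1 = 163.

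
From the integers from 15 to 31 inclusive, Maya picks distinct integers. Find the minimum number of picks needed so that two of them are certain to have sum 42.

Group the elements by complementary pair {x, 42−x}: {15,27}, {16,26}, {17,25}, …, giving 6 two-element pairs, the single value 21 (it cannot pair with itself since the integers are distinct), and 4 integers whose partner 42−x falls outside [15,31].
Treating each of those 11 groups as a pigeonhole, one can pick one integer per group — 11 integers — with no two summing to 42.
The 12th integer lands in an occupied pair, forcing a sum of 42.

12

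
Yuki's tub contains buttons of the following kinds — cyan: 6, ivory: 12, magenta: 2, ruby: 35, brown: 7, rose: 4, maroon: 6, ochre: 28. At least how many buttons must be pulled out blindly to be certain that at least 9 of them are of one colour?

50

Put each drawn button into a box by colour. The largest draw with every box below 9 takes min(count, 8) from each colour; colours with fewer than 8 contribute all they have.
Σ min(cᵢ, 8) = 6 + 8 + 2 + 8 + 7 + 4 + 6 + 8 = 49.
Draw number 49 + 1 = 50 must push one box to 9.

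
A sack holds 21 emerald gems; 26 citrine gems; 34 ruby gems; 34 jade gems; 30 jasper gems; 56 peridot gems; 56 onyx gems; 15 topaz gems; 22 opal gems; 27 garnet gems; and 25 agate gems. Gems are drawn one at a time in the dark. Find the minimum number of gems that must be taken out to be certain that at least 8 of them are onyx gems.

298

In the worst case for collecting onyx gems, every non-onyx gem comes out first.
There are 21 + 26 + 34 + 34 + 30 + 56 + 15 + 22 + 27 + 25 = 290 non-onyx gems altogether.
After those, each further gem must be onyx, so 290 + 8 = 298 draws guarantee 8 onyx gems.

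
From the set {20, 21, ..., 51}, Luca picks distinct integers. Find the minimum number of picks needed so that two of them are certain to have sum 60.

23

Group the elements by complementary pair {x, 60−x}: {20,40}, {21,39}, {22,38}, …, giving 10 two-element pairs, the single value 30 (it cannot pair with itself since the integers are distinct), and 11 integers whose partner 60−x falls outside [20,51].
Treating each of those 22 groups as a pigeonhole, one can pick one integer per group — 22 integers — with no two summing to 60.
The 23rd integer lands in an occupied pair, forcing a sum of 60.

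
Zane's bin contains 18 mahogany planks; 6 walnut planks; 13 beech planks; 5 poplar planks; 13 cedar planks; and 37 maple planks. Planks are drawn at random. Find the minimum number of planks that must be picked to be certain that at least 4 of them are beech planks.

83

In the worst case for collecting beech planks, every non-beech plank comes out first.
There are 18 + 6 + 5 + 13 + 37 = 79 non-beech planks altogether.
After those, each further plank must be beech, so 79 + 4 = 83 draws guarantee 4 beech planks.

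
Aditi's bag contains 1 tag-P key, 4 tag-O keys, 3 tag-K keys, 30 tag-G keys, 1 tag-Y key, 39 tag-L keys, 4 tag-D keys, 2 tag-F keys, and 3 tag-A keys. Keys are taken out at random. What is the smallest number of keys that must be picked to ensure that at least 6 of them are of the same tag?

29

Pigeonhole: the 9 tags are the holes; the keys drawn are the pigeons.
To avoid 6 of any one tag, the worst case takes at most 5 of each tag, or every key of a tag that has fewer than 5.
That gives 1 + 4 + 3 + 5 + 1 + 5 + 4 + 2 + 3 = 28 keys with no tag reaching 6.
The next key forces some tag to 6, so 28 + 1 = 29.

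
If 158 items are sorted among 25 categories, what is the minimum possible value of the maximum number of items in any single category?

By pigeonhole, the 25 categories are the holes and the 158 items are the pigeons.
If every category held at most 6 items, the total would be at most 25 × 6 = 150, which is less than 158.
So some category holds at least ⌈158/25⌉ = 7 items.

7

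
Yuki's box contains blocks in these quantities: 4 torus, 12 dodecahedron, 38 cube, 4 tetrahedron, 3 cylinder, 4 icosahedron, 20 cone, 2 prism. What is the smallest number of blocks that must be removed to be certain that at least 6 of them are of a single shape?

33

An adversary could hand out at most 5 blocks per shape (5 shapes run out sooner): 4 + 5 + 5 + 4 + 3 + 4 + 5 + 2 = 32 blocks and still no shape has 6.
One more block lands in a shape already at 5, so 33 draws are enough and 32 are not.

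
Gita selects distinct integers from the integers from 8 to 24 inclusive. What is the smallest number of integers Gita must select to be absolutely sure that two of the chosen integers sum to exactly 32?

Two chosen integers sum to 32 exactly when both halves of some pair {x, 32−x} with 8 ≤ x ≤ 32−x ≤ 24 are chosen — 8 such pairs.
The remaining 1 element (those with no distinct partner in range) can never complete a 32-sum, so the worst case takes all of them and one from each pair: 1 + 8 = 9.
The 10th integer has to be the second member of some pair, so 9 + 1 = 10.

10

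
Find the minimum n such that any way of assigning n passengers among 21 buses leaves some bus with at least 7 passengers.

With 126 passengers one could put exactly 6 in each of the 21 buses, and no bus would reach 7.
Pigeonhole: one more passenger must land in a bus that already has 6, giving it 7.
So 21 × 6 + 1 = 127 passengers are required.

127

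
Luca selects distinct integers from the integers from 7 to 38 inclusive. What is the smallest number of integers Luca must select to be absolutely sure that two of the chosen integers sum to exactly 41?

Two chosen integers sum to 41 exactly when both halves of some pair {x, 41−x} with 7 ≤ x ≤ 41−x ≤ 34 are chosen — 14 such pairs.
The remaining 4 elements (those with no distinct partner in range) can never complete a 41-sum, so the worst case takes all of them and one from each pair: 4 + 14 = 18.
The 19th integer has to be the second member of some pair, so 18 + 1 = 19.

19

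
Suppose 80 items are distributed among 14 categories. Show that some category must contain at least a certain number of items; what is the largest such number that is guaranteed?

Pigeonhole: the 14 categories are the holes and the 80 items are the pigeons.
If every category held at most 5 items, the total would be at most 14 × 5 = 70, which is less than 80.
So some category holds at least ⌈80/14⌉ = 6 items.

6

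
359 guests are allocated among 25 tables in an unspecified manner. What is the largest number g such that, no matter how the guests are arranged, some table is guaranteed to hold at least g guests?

By pigeonhole, the 25 tables are the holes and the 359 guests are the pigeons.
If every table held at most 14 guests, the total would be at most 25 × 14 = 350, which is less than 359.
So some table holds at least ⌈359/25⌉ = 15 guests.

15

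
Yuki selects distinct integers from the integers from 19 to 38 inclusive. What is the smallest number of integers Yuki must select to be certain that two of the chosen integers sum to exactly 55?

Two chosen integers sum to 55 exactly when both halves of some pair {x, 55−x} with 19 ≤ x ≤ 55−x ≤ 36 are chosen — 9 such pairs.
The remaining 2 elements (those with no distinct partner in range) can never complete a 55-sum, so the worst case takes all of them and one from each pair: 2 + 9 = 11.
The 12th integer has to be the second member of some pair, so 11 + 1 = 12.

12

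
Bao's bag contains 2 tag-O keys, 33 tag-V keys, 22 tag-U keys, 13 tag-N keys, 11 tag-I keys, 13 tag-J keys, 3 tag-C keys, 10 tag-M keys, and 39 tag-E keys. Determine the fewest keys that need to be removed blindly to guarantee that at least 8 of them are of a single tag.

55

Pigeonhole: put each drawn key into a box by tag. The largest draw with every box below 8 takes min(count, 7) from each tag; tags with fewer than 7 contribute all they have.
Σ min(cᵢ, 7) = 2 + 7 + 7 + 7 + 7 + 7 + 3 + 7 + 7 = 54.
Draw number 54 + 1 = 55 must push one box to 8.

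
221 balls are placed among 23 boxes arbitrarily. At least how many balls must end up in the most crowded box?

10

By the pigeonhole principle, the 23 boxes are the holes and the 221 balls are the pigeons.
If every box held at most 9 balls, the total would be at most 23 × 9 = 207, which is less than 221.
So some box holds at least ⌈221/23⌉ = 10 balls.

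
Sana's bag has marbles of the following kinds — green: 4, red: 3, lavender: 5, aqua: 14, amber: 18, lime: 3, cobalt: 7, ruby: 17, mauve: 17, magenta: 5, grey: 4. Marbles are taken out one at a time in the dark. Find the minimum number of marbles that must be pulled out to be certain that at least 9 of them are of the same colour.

Pigeonhole: put each drawn marble into a box by colour. The largest draw with every box below 9 takes min(count, 8) from each colour; colours with fewer than 8 contribute all they have.
Σ min(cᵢ, 8) = 4 + 3 + 5 + 8 + 8 + 3 + 7 + 8 + 8 + 5 + 4 = 63.
Draw number 63 + 1 = 64 must push one box to 9.

64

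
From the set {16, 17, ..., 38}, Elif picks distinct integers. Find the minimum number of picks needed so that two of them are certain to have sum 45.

17

A set avoiding the sum 45 can contain at most one of each pair {x, 45−x}, plus the 9 elements whose complement lies outside the range.
The integers 23, …, 38 (16 of them) are such a set: any two sum to at least 23+24 = 47 > 45.
Pigeonhole: any 17th integer completes one of the 7 pairs, so 17 choices force a sum of 45.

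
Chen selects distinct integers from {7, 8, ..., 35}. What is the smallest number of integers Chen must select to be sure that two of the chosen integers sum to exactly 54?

22

A set avoiding the sum 54 can contain at most one of each pair {x, 54−x}, plus the 13 elements whose complement lies outside the range or equal to its own complement.
The integers 7, …, 27 (21 of them) are such a set: any two sum to at least 7+8 = 15 and at most 26+27 = 53 < 54.
Any 22nd integer completes one of the 8 pairs, so 22 choices force a sum of 54.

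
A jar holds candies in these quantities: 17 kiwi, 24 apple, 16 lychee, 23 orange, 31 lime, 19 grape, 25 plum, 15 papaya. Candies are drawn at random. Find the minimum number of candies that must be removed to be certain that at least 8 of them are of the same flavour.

57

Pigeonhole: put each drawn candy into a box by flavour. The largest draw with every box below 8 takes min(count, 7) from each flavour.
Σ min(cᵢ, 7) = 7 + 7 + 7 + 7 + 7 + 7 + 7 + 7 = 56.
Draw number 56 + 1 = 57 must push one box to 8.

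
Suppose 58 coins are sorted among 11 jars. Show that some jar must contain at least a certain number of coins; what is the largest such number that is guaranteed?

Pigeonhole: the 11 jars are the holes and the 58 coins are the pigeons.
If every jar held at most 5 coins, the total would be at most 11 × 5 = 55, which is less than 58.
So some jar holds at least ⌈58/11⌉ = 6 coins.

6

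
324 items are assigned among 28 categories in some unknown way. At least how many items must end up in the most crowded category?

12

Pigeonhole: the 28 categories are the holes and the 324 items are the pigeons.
If every category held at most 11 items, the total would be at most 28 × 11 = 308, which is less than 324.
So some category holds at least ⌈324/28⌉ = 12 items.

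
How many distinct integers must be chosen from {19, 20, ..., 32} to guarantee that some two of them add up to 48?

10

A set avoiding the sum 48 can contain at most one of each pair {x, 48−x}, plus the 4 elements whose complement lies outside the range or equal to its own complement.
The integers 24, …, 32 (9 of them) are such a set: any two sum to at least 24+25 = 49 > 48.
Any 10th integer completes one of the 5 pairs, so 10 choices force a sum of 48.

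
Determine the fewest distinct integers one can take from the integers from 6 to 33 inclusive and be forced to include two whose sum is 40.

16

Group the elements by complementary pair {x, 40−x}: {7,33}, {8,32}, {9,31}, …, giving 13 two-element pairs, the single value 20 (it cannot pair with itself since the integers are distinct), and 1 integer whose partner 40−x falls outside [6,33].
Treating each of those 15 groups as a pigeonhole, one can pick one integer per group — 15 integers — with no two summing to 40.
The 16th integer lands in an occupied pair, forcing a sum of 40.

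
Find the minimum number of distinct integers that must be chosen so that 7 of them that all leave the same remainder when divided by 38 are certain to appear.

229

The 38 residue classes mod 38 are the pigeonholes.
With 228 integers one could put 6 in each residue class and have no class reach 7.
The 229th integer pushes some class to 7, so 38·6 + 1 = 229.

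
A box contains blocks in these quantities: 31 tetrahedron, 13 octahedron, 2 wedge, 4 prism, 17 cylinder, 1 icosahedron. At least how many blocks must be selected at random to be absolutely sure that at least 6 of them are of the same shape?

Put each drawn block into a box by shape. The largest draw with every box below 6 takes min(count, 5) from each shape; shapes with fewer than 5 contribute all they have.
Σ min(cᵢ, 5) = 5 + 5 + 2 + 4 + 5 + 1 = 22.
Draw number 22 + 1 = 23 must push one box to 6.

23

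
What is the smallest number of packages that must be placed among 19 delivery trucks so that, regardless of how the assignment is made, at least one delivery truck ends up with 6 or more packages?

96

With 95 packages one could put exactly 5 in each of the 19 delivery trucks, and no delivery truck would reach 6.
One more package must land in a delivery truck that already has 5, giving it 6.
So 19 × 5 + 1 = 96 packages are required.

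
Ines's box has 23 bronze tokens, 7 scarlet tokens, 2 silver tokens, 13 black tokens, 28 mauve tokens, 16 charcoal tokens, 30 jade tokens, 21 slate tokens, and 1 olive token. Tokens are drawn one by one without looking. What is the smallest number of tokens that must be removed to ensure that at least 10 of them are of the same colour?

An adversary could hand out at most 9 tokens per colour (scarlet, silver, olive run out sooner): 9 + 7 + 2 + 9 + 9 + 9 + 9 + 9 + 1 = 64 tokens and still no colour has 10.
By the pigeonhole principle, one more token lands in a colour already at 9, so 65 draws are enough and 64 are not.

65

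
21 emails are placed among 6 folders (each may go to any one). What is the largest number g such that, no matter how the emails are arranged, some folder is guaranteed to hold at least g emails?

4

The 6 folders are the holes and the 21 emails are the pigeons.
If every folder held at most 3 emails, the total would be at most 6 × 3 = 18, which is less than 21.
So some folder holds at least ⌈21/6⌉ = 4 emails.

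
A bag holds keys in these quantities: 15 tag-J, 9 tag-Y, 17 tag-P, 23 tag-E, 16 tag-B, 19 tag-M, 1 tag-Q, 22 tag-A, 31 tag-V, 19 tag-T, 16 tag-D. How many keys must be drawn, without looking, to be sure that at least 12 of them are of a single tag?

An adversary could hand out at most 11 keys per tag (tag-Y, tag-Q run out sooner): 11 + 9 + 11 + 11 + 11 + 11 + 1 + 11 + 11 + 11 + 11 = 109 keys and still no tag has 12.
One more key lands in a tag already at 11, so 110 draws are enough and 109 are not.

110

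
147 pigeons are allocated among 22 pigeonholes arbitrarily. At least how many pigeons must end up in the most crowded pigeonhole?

By pigeonhole, the 22 pigeonholes are the holes and the 147 pigeons are the pigeons.
If every pigeonhole held at most 6 pigeons, the total would be at most 22 × 6 = 132, which is less than 147.
So some pigeonhole holds at least ⌈147/22⌉ = 7 pigeons.

7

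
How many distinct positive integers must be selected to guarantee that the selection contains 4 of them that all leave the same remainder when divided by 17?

By the pigeonhole principle, the 17 residue classes mod 17 are the pigeonholes.
With 51 integers one could put 3 in each residue class and have no class reach 4.
The 52nd integer pushes some class to 4, so 17·3 + 1 = 52.

52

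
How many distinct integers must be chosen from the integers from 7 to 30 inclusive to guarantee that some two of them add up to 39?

Group the elements by complementary pair {x, 39−x}: {9,30}, {10,29}, {11,28}, …, giving 11 two-element pairs and 2 integers whose partner 39−x falls outside [7,30].
By the pigeonhole principle, treating each of those 13 groups as a pigeonhole, one can pick one integer per group — 13 integers — with no two summing to 39.
The 14th integer lands in an occupied pair, forcing a sum of 39.

14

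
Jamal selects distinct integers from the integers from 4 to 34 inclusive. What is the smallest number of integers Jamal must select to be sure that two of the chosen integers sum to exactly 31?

20

A set avoiding the sum 31 can contain at most one of each pair {x, 31−x}, plus the 7 elements whose complement lies outside the range.
The integers 16, …, 34 (19 of them) are such a set: any two sum to at least 16+17 = 33 > 31.
By the pigeonhole principle, any 20th integer completes one of the 12 pairs, so 20 choices force a sum of 31.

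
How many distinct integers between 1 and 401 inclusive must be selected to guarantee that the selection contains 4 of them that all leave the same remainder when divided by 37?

The 37 residue classes mod 37 are the pigeonholes.
With 111 integers one could put 3 in each residue class and have no class reach 4.
The 112th integer pushes some class to 4, so 37·3 + 1 = 112.

112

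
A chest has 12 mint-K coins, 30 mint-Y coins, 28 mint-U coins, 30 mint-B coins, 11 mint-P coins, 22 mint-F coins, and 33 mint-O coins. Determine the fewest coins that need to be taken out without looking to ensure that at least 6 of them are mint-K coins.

160

In the worst case for collecting mint-K coins, every non-mint-K coin comes out first.
There are 30 + 28 + 30 + 11 + 22 + 33 = 154 non-mint-K coins altogether.
After those, each further coin must be mint-K, so 154 + 6 = 160 draws guarantee 6 mint-K coins.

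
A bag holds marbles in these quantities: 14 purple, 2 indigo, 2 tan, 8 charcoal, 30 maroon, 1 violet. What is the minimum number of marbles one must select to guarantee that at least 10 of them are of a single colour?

32

By the pigeonhole principle, put each drawn marble into a box by colour. The largest draw with every box below 10 takes min(count, 9) from each colour; colours with fewer than 9 contribute all they have.
Σ min(cᵢ, 9) = 9 + 2 + 2 + 8 + 9 + 1 = 31.
Draw number 31 + 1 = 32 must push one box to 10.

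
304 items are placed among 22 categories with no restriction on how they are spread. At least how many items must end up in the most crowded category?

14

By pigeonhole, the 22 categories are the holes and the 304 items are the pigeons.
If every category held at most 13 items, the total would be at most 22 × 13 = 286, which is less than 304.
So some category holds at least ⌈304/22⌉ = 14 items.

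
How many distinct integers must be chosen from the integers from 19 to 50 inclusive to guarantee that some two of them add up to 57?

A set avoiding the sum 57 can contain at most one of each pair {x, 57−x}, plus the 12 elements whose complement lies outside the range.
The integers 29, …, 50 (22 of them) are such a set: any two sum to at least 29+30 = 59 > 57.
By pigeonhole, any 23rd integer completes one of the 10 pairs, so 23 choices force a sum of 57.

23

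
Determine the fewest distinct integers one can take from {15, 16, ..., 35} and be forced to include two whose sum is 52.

A set avoiding the sum 52 can contain at most one of each pair {x, 52−x}, plus the 3 elements whose complement lies outside the range or equal to its own complement.
The integers 15, …, 26 (12 of them) are such a set: any two sum to at least 15+16 = 31 and at most 25+26 = 51 < 52.
Any 13th integer completes one of the 9 pairs, so 13 choices force a sum of 52.

13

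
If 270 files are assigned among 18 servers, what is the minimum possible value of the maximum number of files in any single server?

Pigeonhole: the 18 servers are the holes and the 270 files are the pigeons.
If every server held at most 14 files, the total would be at most 18 × 14 = 252, which is less than 270.
So some server holds at least ⌈270/18⌉ = 15 files.

15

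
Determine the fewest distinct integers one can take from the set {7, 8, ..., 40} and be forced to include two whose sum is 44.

Two chosen integers sum to 44 exactly when both halves of some pair {x, 44−x} with 7 ≤ x ≤ 44−x ≤ 37 are chosen — 15 such pairs.
The remaining 4 elements (those with no distinct partner in range) can never complete a 44-sum, so the worst case takes all of them and one from each pair: 4 + 15 = 19.
By the pigeonhole principle, the 20th integer has to be the second member of some pair, so 19 + 1 = 20.

20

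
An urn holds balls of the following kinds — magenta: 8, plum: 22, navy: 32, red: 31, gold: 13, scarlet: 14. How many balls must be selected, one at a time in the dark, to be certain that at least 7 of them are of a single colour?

37

An adversary could hand out at most 6 balls per colour: 6 + 6 + 6 + 6 + 6 + 6 = 36 balls and still no colour has 7.
By the pigeonhole principle, one more ball lands in a colour already at 6, so 37 draws are enough and 36 are not.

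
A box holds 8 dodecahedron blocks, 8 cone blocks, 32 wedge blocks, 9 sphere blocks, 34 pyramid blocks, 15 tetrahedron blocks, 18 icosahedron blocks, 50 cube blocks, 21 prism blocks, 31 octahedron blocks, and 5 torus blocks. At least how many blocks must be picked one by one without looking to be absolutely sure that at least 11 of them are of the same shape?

101

By the pigeonhole principle, the 11 shapes are the holes; the blocks drawn are the pigeons.
To avoid 11 of any one shape, the worst case takes at most 10 of each shape, or every block of a shape that has fewer than 10.
That gives 8 + 8 + 10 + 9 + 10 + 10 + 10 + 10 + 10 + 10 + 5 = 100 blocks with no shape reaching 11.
The next block forces some shape to 11, so 100 + 1 = 101.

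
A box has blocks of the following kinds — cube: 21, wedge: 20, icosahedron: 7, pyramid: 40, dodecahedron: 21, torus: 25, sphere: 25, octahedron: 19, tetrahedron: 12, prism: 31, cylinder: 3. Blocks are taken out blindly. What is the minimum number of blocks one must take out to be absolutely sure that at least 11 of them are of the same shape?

Put each drawn block into a box by shape. The largest draw with every box below 11 takes min(count, 10) from each shape; shapes with fewer than 10 contribute all they have.
Σ min(cᵢ, 10) = 10 + 10 + 7 + 10 + 10 + 10 + 10 + 10 + 10 + 10 + 3 = 100.
Draw number 100 + 1 = 101 must push one box to 11.

101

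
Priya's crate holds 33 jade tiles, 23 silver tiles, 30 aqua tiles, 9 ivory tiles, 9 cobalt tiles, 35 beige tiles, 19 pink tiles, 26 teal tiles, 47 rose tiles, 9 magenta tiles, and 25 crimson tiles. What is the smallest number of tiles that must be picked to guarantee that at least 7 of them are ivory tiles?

263

In the worst case for collecting ivory tiles, every non-ivory tile comes out first.
There are 33 + 23 + 30 + 9 + 35 + 19 + 26 + 47 + 9 + 25 = 256 non-ivory tiles altogether.
After those, each further tile must be ivory, so 256 + 7 = 263 draws guarantee 7 ivory tiles.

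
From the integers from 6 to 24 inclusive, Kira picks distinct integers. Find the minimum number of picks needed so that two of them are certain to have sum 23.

Group the elements by complementary pair {x, 23−x}: {6,17}, {7,16}, {8,15}, …, giving 6 two-element pairs and 7 integers whose partner 23−x falls outside [6,24].
By pigeonhole, treating each of those 13 groups as a pigeonhole, one can pick one integer per group — 13 integers — with no two summing to 23.
The 14th integer lands in an occupied pair, forcing a sum of 23.

14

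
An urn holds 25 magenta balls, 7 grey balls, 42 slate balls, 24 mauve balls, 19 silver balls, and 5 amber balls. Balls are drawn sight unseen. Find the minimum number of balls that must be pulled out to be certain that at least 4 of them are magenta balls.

101

In the worst case for collecting magenta balls, every non-magenta ball comes out first.
There are 7 + 42 + 24 + 19 + 5 = 97 non-magenta balls altogether.
After those, each further ball must be magenta, so 97 + 4 = 101 draws guarantee 4 magenta balls.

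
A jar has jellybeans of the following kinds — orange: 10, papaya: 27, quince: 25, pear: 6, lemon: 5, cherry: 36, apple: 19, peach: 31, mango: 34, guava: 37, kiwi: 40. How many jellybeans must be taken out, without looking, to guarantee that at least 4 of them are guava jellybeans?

237

In the worst case for collecting guava jellybeans, every non-guava jellybean comes out first.
There are 10 + 27 + 25 + 6 + 5 + 36 + 19 + 31 + 34 + 40 = 233 non-guava jellybeans altogether.
After those, each further jellybean must be guava, so 233 + 4 = 237 draws guarantee 4 guava jellybeans.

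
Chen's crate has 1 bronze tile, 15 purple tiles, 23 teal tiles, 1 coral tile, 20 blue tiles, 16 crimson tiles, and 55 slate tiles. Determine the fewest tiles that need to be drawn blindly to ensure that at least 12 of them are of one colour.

Pigeonhole: the 7 colours are the holes; the tiles drawn are the pigeons.
To avoid 12 of any one colour, the worst case takes at most 11 of each colour, or every tile of a colour that has fewer than 11.
That gives 1 + 11 + 11 + 1 + 11 + 11 + 11 = 57 tiles with no colour reaching 12.
The next tile forces some colour to 12, so 57 + 1 = 58.

58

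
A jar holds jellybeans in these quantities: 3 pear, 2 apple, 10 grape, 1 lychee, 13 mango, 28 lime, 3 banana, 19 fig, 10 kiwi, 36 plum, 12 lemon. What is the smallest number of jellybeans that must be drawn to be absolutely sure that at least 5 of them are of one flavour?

38

By pigeonhole, the 11 flavours are the holes; the jellybeans drawn are the pigeons.
To avoid 5 of any one flavour, the worst case takes at most 4 of each flavour, or every jellybean of a flavour that has fewer than 4.
That gives 3 + 2 + 4 + 1 + 4 + 4 + 3 + 4 + 4 + 4 + 4 = 37 jellybeans with no flavour reaching 5.
The next jellybean forces some flavour to 5, so 37 + 1 = 38.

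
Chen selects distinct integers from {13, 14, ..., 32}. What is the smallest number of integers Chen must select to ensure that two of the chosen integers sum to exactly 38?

15

A set avoiding the sum 38 can contain at most one of each pair {x, 38−x}, plus the 8 elements whose complement lies outside the range or equal to its own complement.
The integers 19, …, 32 (14 of them) are such a set: any two sum to at least 19+20 = 39 > 38.
Pigeonhole: any 15th integer completes one of the 6 pairs, so 15 choices force a sum of 38.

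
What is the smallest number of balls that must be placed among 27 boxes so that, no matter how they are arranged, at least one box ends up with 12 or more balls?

298

With 297 balls one could put exactly 11 in each of the 27 boxes, and no box would reach 12.
One more ball must land in a box that already has 11, giving it 12.
So 27 × 11 + 1 = 298 balls are required.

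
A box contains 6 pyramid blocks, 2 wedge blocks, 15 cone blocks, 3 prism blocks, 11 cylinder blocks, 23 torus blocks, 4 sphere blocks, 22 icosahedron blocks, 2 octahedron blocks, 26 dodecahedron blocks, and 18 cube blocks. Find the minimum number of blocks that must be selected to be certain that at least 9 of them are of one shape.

By pigeonhole, put each drawn block into a box by shape. The largest draw with every box below 9 takes min(count, 8) from each shape; shapes with fewer than 8 contribute all they have.
Σ min(cᵢ, 8) = 6 + 2 + 8 + 3 + 8 + 8 + 4 + 8 + 2 + 8 + 8 = 65.
Draw number 65 + 1 = 66 must push one box to 9.

66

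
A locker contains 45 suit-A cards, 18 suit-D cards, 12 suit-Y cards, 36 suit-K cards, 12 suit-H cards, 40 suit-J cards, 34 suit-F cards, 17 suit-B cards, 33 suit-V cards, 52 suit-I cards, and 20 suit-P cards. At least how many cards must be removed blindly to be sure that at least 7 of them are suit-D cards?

308

In the worst case for collecting suit-D cards, every non-suit-D card comes out first.
There are 45 + 12 + 36 + 12 + 40 + 34 + 17 + 33 + 52 + 20 = 301 non-suit-D cards altogether.
After those, each further card must be suit-D, so 301 + 7 = 308 draws guarantee 7 suit-D cards.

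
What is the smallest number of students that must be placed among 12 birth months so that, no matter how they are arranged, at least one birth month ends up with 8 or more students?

With 84 students one could put exactly 7 in each of the 12 birth months, and no birth month would reach 8.
One more student must land in a birth month that already has 7, giving it 8.
So 12 × 7 + 1 = 85 students are required.

85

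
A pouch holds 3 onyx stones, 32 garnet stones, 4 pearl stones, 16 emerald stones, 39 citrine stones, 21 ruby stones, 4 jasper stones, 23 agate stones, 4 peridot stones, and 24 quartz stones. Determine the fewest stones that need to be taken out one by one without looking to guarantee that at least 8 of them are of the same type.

Pigeonhole: put each drawn stone into a box by type. The largest draw with every box below 8 takes min(count, 7) from each type; types with fewer than 7 contribute all they have.
Σ min(cᵢ, 7) = 3 + 7 + 4 + 7 + 7 + 7 + 4 + 7 + 4 + 7 = 57.
Draw number 57 + 1 = 58 must push one box to 8.

58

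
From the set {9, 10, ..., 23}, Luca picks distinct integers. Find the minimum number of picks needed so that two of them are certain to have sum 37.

Two chosen integers sum to 37 exactly when both halves of some pair {x, 37−x} with 14 ≤ x ≤ 37−x ≤ 23 are chosen — 5 such pairs.
The remaining 5 elements (those with no distinct partner in range) can never complete a 37-sum, so the worst case takes all of them and one from each pair: 5 + 5 = 10.
The 11th integer has to be the second member of some pair, so 10 + 1 = 11.

11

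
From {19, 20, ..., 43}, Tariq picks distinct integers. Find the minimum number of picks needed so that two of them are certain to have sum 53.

A set avoiding the sum 53 can contain at most one of each pair {x, 53−x}, plus the 9 elements whose complement lies outside the range.
The integers 27, …, 43 (17 of them) are such a set: any two sum to at least 27+28 = 55 > 53.
By pigeonhole, any 18th integer completes one of the 8 pairs, so 18 choices force a sum of 53.

18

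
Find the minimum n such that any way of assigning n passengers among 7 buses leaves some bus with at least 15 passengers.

With 98 passengers one could put exactly 14 in each of the 7 buses, and no bus would reach 15.
One more passenger must land in a bus that already has 14, giving it 15.
So 7 × 14 + 1 = 99 passengers are required.

99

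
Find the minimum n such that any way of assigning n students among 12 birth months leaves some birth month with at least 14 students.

157

With 156 students one could put exactly 13 in each of the 12 birth months, and no birth month would reach 14.
Pigeonhole: one more student must land in a birth month that already has 13, giving it 14.
So 12 × 13 + 1 = 157 students are required.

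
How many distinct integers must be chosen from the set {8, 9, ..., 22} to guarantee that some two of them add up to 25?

A set avoiding the sum 25 can contain at most one of each pair {x, 25−x}, plus the 5 elements whose complement lies outside the range.
The integers 13, …, 22 (10 of them) are such a set: any two sum to at least 13+14 = 27 > 25.
By pigeonhole, any 11th integer completes one of the 5 pairs, so 11 choices force a sum of 25.

11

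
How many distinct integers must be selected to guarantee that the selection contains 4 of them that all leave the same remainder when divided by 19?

58

The 19 residue classes mod 19 are the pigeonholes.
With 57 integers one could put 3 in each residue class and have no class reach 4.
The 58th integer pushes some class to 4, so 19·3 + 1 = 58.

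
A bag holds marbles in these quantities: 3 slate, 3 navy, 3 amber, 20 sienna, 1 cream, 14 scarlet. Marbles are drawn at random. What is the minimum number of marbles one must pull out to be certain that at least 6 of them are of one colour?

21

Pigeonhole: the 6 colours are the holes; the marbles drawn are the pigeons.
To avoid 6 of any one colour, the worst case takes at most 5 of each colour, or every marble of a colour that has fewer than 5.
That gives 3 + 3 + 3 + 5 + 1 + 5 = 20 marbles with no colour reaching 6.
The next marble forces some colour to 6, so 20 + 1 = 21.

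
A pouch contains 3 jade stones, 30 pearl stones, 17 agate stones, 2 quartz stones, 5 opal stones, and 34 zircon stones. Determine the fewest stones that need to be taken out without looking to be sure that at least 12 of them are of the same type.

44

Put each drawn stone into a box by type. The largest draw with every box below 12 takes min(count, 11) from each type; types with fewer than 11 contribute all they have.
Σ min(cᵢ, 11) = 3 + 11 + 11 + 2 + 5 + 11 = 43.
Draw number 43 + 1 = 44 must push one box to 12.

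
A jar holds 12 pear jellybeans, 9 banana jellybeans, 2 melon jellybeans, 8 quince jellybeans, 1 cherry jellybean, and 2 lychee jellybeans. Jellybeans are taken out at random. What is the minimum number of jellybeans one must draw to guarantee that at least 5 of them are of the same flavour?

An adversary could hand out at most 4 jellybeans per flavour (melon, cherry, lychee run out sooner): 4 + 4 + 2 + 4 + 1 + 2 = 17 jellybeans and still no flavour has 5.
One more jellybean lands in a flavour already at 4, so 18 draws are enough and 17 are not.

18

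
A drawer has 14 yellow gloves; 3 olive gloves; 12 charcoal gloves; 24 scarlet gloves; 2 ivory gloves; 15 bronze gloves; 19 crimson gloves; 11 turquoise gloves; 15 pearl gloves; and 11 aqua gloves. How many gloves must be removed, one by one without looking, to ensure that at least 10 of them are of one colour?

An adversary could hand out at most 9 gloves per colour (olive, ivory run out sooner): 9 + 3 + 9 + 9 + 2 + 9 + 9 + 9 + 9 + 9 = 77 gloves and still no colour has 10.
By pigeonhole, one more glove lands in a colour already at 9, so 78 draws are enough and 77 are not.

78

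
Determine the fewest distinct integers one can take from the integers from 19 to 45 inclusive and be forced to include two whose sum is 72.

Group the elements by complementary pair {x, 72−x}: {27,45}, {28,44}, {29,43}, …, giving 9 two-element pairs, the single value 36 (it cannot pair with itself since the integers are distinct), and 8 integers whose partner 72−x falls outside [19,45].
By the pigeonhole principle, treating each of those 18 groups as a pigeonhole, one can pick one integer per group — 18 integers — with no two summing to 72.
The 19th integer lands in an occupied pair, forcing a sum of 72.

19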